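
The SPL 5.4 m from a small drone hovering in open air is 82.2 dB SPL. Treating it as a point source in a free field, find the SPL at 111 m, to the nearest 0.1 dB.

For a point source in a free field, ΔL = −20·log₁₀(d₂/d₁).
ΔL = −20·log₁₀(111/5.4) = -26.26 dB, so L₂ = 82.2 + (-26.26) = 55.9 dB SPL.

55.9 dB SPL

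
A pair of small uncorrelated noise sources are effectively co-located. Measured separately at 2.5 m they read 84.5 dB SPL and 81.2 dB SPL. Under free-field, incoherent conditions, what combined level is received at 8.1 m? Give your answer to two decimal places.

Combined at 2.5 m: 10·log₁₀(10^(84.5/10)+10^(81.2/10)) = 86.166 dB SPL.
Then apply −20·log₁₀(8.1/2.5) = -10.211 dB → 75.96 dB SPL.

75.96 dB SPL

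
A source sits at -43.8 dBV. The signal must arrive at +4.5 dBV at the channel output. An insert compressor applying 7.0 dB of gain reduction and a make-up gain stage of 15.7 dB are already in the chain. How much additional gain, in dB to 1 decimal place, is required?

The required make-up gain is the shortfall in the dB sum.
G = +4.5 − (-43.8) + 7.0 − 15.7 = 39.6 dB.

39.6 dB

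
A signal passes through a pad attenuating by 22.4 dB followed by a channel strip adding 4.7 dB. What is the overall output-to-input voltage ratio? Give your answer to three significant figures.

Net gain = (−22.4) + 4.7 = -17.7 dB.
Voltage ratio = 10^(-17.7/20) = 0.130.

0.130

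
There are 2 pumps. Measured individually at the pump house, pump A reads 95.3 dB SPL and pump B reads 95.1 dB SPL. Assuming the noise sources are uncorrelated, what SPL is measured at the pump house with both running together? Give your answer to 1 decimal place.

98.2 dB SPL

Add the sources as powers (linear), then convert back to dB:
L_total = 10·log₁₀(10^(95.3/10) + 10^(95.1/10)) = 10·log₁₀(6624000000) = 98.2 dB SPL.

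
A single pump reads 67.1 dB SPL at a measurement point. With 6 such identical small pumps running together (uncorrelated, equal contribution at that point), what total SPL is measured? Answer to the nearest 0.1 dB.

74.9 dB SPL

6 equal incoherent sources raise the level by 10·log₁₀(6) = 7.78 dB.
L_total = 67.1 + 7.78 = 74.9 dB SPL.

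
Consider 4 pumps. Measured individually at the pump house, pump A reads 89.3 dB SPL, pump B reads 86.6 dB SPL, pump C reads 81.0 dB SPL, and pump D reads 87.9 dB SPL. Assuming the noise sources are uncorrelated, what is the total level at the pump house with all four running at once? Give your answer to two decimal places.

93.12 dB SPL

Add the sources as powers (linear), then convert back to dB:
L_total = 10·log₁₀(10^(89.3/10) + 10^(86.6/10) + 10^(81.0/10) + 10^(87.9/10)) = 10·log₁₀(2051000000) = 93.12 dB SPL.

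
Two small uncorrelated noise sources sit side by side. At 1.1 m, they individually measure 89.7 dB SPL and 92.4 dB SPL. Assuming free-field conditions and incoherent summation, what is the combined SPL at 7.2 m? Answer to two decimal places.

Combined at 1.1 m: 10·log₁₀(10^(89.7/10)+10^(92.4/10)) = 94.267 dB SPL.
Then apply −20·log₁₀(7.2/1.1) = -16.319 dB → 77.95 dB SPL.

77.95 dB SPL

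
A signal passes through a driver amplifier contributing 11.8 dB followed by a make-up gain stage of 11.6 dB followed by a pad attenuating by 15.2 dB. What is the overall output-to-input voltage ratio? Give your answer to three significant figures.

2.57

Net gain = 11.8 + 11.6 + (−15.2) = 8.2 dB.
Voltage ratio = 10^(8.2/20) = 2.57.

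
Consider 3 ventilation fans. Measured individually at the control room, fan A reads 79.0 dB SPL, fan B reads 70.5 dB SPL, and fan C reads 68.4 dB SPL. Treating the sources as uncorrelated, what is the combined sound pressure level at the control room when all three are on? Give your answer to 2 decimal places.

Uncorrelated sources add in intensity (power), not in dB.
L_total = 10·log₁₀(10^(79.0/10) + 10^(70.5/10) + 10^(68.4/10)) = 10·log₁₀(97570000) = 79.89 dB SPL.

79.89 dB SPL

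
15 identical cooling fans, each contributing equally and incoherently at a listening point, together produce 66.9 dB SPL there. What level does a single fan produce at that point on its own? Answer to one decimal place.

55.1 dB SPL

15 equal incoherent sources add 10·log₁₀(15) = 11.76 dB over one source.
L_one = 66.9 − 11.76 = 55.1 dB SPL.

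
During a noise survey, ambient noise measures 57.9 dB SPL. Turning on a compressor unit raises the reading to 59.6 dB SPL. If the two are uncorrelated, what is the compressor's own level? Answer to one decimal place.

54.7 dB SPL

Remove the background by subtracting linear intensities:
L_src = 10·log₁₀(10^(59.6/10) − 10^(57.9/10)) = 10·log₁₀(295400) = 54.7 dB SPL.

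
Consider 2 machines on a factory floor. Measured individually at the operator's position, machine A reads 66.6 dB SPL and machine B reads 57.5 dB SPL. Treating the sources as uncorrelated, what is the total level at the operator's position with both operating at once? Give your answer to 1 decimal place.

Add the sources as powers (linear), then convert back to dB:
L_total = 10·log₁₀(10^(66.6/10) + 10^(57.5/10)) = 10·log₁₀(5133000) = 67.1 dB SPL.

67.1 dB SPL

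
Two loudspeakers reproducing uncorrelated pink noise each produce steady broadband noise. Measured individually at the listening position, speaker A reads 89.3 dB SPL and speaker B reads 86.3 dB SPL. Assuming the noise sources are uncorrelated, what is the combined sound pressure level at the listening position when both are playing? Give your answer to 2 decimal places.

Uncorrelated sources add in intensity (power), not in dB.
L_total = 10·log₁₀(10^(89.3/10) + 10^(86.3/10)) = 10·log₁₀(1278000000) = 91.06 dB SPL.

91.06 dB SPL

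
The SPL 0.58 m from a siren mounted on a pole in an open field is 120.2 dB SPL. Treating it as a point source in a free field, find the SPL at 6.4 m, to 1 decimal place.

99.3 dB SPL

Inverse-square spreading gives ΔL = −20·log₁₀(d₂/d₁).
ΔL = −20·log₁₀(6.4/0.58) = -20.86 dB, so L₂ = 120.2 + (-20.86) = 99.3 dB SPL.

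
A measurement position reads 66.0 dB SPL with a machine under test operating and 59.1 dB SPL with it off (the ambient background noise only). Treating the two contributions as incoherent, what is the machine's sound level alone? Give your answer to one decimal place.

Background correction is a power subtraction:
L_src = 10·log₁₀(10^(66.0/10) − 10^(59.1/10)) = 10·log₁₀(3168000) = 65.0 dB SPL.

65.0 dB SPL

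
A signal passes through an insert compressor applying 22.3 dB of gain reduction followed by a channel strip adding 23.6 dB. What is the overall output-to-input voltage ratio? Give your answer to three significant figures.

Net gain = (−22.3) + 23.6 = 1.3 dB.
Voltage ratio = 10^(1.3/20) = 1.16.

1.16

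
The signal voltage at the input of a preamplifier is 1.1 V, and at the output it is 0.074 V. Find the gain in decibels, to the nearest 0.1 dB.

Voltage is an amplitude quantity, so gain = 20·log₁₀(V_out/V_in).
20·log₁₀(0.074/1.1) = 20·log₁₀(0.06727) = -23.4 dB.

-23.4 dB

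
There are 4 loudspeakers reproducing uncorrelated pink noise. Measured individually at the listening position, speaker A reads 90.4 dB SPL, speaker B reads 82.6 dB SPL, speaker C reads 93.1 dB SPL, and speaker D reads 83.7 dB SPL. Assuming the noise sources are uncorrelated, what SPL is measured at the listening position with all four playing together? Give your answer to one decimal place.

Add the sources as powers (linear), then convert back to dB:
L_total = 10·log₁₀(10^(90.4/10) + 10^(82.6/10) + 10^(93.1/10) + 10^(83.7/10)) = 10·log₁₀(3555000000) = 95.5 dB SPL.

95.5 dB SPL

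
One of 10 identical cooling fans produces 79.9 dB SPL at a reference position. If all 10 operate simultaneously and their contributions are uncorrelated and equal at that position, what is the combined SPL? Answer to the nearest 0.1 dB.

89.9 dB SPL

10 equal incoherent sources raise the level by 10·log₁₀(10) = 10.00 dB.
L_total = 79.9 + 10.00 = 89.9 dB SPL.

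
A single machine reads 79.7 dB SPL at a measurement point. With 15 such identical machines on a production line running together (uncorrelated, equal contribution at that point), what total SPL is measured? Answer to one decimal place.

91.5 dB SPL

15 equal incoherent sources raise the level by 10·log₁₀(15) = 11.76 dB.
L_total = 79.7 + 11.76 = 91.5 dB SPL.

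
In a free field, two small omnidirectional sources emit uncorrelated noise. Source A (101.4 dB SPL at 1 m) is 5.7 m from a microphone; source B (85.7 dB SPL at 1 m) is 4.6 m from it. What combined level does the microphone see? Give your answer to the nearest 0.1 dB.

At the listener: L_A = 101.4 − 20·log₁₀(5.7) = 86.28 dB; L_B = 85.7 − 20·log₁₀(4.6) = 72.44 dB.
Combined: 10·log₁₀(10^(86.28/10)+10^(72.44/10)) = 86.5 dB SPL.

86.5 dB SPL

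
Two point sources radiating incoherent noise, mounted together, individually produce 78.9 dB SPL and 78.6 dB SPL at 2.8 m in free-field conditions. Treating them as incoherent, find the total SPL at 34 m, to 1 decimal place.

Combined at 2.8 m: 10·log₁₀(10^(78.9/10)+10^(78.6/10)) = 81.76 dB SPL.
Then apply −20·log₁₀(34/2.8) = -21.69 dB → 60.1 dB SPL.

60.1 dB SPL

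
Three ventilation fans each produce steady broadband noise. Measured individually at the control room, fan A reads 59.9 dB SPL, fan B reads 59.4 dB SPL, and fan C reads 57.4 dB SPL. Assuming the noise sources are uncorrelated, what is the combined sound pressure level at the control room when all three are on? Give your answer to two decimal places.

Add the sources as powers (linear), then convert back to dB:
L_total = 10·log₁₀(10^(59.9/10) + 10^(59.4/10) + 10^(57.4/10)) = 10·log₁₀(2398000) = 63.80 dB SPL.

63.80 dB SPL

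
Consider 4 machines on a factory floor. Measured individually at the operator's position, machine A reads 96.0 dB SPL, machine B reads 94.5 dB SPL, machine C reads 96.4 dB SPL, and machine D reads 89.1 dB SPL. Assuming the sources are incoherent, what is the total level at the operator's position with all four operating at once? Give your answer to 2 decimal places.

Add the sources as powers (linear), then convert back to dB:
L_total = 10·log₁₀(10^(96.0/10) + 10^(94.5/10) + 10^(96.4/10) + 10^(89.1/10)) = 10·log₁₀(11977000000) = 100.78 dB SPL.

100.78 dB SPL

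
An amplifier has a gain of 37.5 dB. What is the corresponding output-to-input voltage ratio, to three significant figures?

75.0

Voltage ratio = 10^(dB/20).
10^(37.5/20) = 10^(1.875) = 75.0.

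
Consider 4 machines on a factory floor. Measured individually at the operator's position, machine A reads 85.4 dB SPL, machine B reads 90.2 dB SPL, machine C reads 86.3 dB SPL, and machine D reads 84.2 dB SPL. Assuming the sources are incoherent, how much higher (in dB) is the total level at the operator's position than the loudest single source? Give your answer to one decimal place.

3.0 dB

Incoherent sources sum as intensities:
L_total = 10·log₁₀(10^(85.4/10) + 10^(90.2/10) + 10^(86.3/10) + 10^(84.2/10)) = 93.19 dB SPL.
Excess over the loudest (90.2 dB): 93.19 − 90.2 = 3.0 dB.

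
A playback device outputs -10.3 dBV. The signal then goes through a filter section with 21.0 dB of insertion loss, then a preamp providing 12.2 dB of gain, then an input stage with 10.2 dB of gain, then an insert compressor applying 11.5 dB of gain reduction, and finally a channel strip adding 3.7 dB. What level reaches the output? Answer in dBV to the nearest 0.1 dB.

Cascaded gains and losses add directly in dB.
-10.3 − 21.0 + 12.2 + 10.2 − 11.5 + 3.7 = -16.7 dBV.

-16.7 dBV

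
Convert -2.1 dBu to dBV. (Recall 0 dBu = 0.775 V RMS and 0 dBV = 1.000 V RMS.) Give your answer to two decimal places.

-4.31 dBV

The offset between the scales is 20·log₁₀(0.775/1.000) = −2.214 dB.
So dBV = -2.1 − 2.214 = -4.31 dBV.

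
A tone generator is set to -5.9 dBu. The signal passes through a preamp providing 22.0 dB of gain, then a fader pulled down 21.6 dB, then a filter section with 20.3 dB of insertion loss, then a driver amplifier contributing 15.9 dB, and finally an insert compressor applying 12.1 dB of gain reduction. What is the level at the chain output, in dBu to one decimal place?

Gain stages sum in dB:
-5.9 + 22.0 − 21.6 − 20.3 + 15.9 − 12.1 = -22.0 dBu.

-22.0 dBu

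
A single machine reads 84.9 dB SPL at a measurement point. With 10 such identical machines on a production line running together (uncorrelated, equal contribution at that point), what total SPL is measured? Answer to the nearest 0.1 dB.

94.9 dB SPL

10 equal incoherent sources raise the level by 10·log₁₀(10) = 10.00 dB.
L_total = 84.9 + 10.00 = 94.9 dB SPL.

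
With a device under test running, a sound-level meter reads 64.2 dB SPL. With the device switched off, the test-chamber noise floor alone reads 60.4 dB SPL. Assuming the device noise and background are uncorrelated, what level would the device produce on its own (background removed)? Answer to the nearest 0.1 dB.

61.9 dB SPL

Remove the background by subtracting linear intensities:
L_src = 10·log₁₀(10^(64.2/10) − 10^(60.4/10)) = 10·log₁₀(1534000) = 61.9 dB SPL.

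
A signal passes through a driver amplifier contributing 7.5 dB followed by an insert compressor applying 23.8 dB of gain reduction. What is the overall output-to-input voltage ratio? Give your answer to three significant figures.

0.153

Net gain = 7.5 + (−23.8) = -16.3 dB.
Voltage ratio = 10^(-16.3/20) = 0.153.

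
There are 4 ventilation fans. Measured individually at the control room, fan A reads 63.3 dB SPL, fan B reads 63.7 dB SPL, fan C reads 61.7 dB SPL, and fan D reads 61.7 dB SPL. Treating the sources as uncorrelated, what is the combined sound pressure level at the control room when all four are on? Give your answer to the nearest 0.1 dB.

68.7 dB SPL

Incoherent sources sum as intensities:
L_total = 10·log₁₀(10^(63.3/10) + 10^(63.7/10) + 10^(61.7/10) + 10^(61.7/10)) = 10·log₁₀(7440000) = 68.7 dB SPL.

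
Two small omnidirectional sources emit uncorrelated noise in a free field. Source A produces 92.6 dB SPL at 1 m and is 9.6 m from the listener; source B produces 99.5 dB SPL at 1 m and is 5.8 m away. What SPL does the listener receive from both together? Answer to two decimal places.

At the listener: L_A = 92.6 − 20·log₁₀(9.6) = 72.955 dB; L_B = 99.5 − 20·log₁₀(5.8) = 84.231 dB.
Combined: 10·log₁₀(10^(72.955/10)+10^(84.231/10)) = 84.54 dB SPL.

84.54 dB SPL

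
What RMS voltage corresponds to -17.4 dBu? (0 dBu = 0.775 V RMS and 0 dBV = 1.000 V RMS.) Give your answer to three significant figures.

V = 0.775 V × 10^(-17.4/20).
= 0.775 × 0.1349 = 0.105 V.

0.105 V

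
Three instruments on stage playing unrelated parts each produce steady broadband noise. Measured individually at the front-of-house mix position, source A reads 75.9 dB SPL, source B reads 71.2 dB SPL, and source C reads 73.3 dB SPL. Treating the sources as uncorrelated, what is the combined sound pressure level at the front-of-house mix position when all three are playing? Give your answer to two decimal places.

Uncorrelated sources add in intensity (power), not in dB.
L_total = 10·log₁₀(10^(75.9/10) + 10^(71.2/10) + 10^(73.3/10)) = 10·log₁₀(73470000) = 78.66 dB SPL.

78.66 dB SPL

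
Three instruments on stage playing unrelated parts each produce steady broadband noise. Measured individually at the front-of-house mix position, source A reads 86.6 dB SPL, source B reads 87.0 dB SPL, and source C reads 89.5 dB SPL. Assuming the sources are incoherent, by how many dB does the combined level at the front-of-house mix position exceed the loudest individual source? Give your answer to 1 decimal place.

Incoherent sources sum as intensities:
L_total = 10·log₁₀(10^(86.6/10) + 10^(87.0/10) + 10^(89.5/10)) = 92.67 dB SPL.
Excess over the loudest (89.5 dB): 92.67 − 89.5 = 3.2 dB.

3.2 dB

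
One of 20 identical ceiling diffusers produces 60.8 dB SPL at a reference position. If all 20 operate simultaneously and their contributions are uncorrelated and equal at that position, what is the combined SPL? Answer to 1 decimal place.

20 equal incoherent sources raise the level by 10·log₁₀(20) = 13.01 dB.
L_total = 60.8 + 13.01 = 73.8 dB SPL.

73.8 dB SPL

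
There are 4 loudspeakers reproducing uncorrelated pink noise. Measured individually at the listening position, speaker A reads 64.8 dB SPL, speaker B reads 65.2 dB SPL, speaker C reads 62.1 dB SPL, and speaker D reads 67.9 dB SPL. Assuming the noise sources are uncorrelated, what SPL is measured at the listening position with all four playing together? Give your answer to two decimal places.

Uncorrelated sources add in intensity (power), not in dB.
L_total = 10·log₁₀(10^(64.8/10) + 10^(65.2/10) + 10^(62.1/10) + 10^(67.9/10)) = 10·log₁₀(14120000) = 71.50 dB SPL.

71.50 dB SPL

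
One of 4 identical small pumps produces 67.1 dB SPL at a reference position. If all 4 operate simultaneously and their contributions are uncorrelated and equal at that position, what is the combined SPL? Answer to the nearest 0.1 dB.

73.1 dB SPL

4 equal incoherent sources raise the level by 10·log₁₀(4) = 6.02 dB.
L_total = 67.1 + 6.02 = 73.1 dB SPL.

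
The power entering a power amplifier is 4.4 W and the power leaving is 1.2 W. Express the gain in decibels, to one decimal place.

Power is a power quantity, so gain = 10·log₁₀(P_out/P_in).
10·log₁₀(1.2/4.4) = 10·log₁₀(0.2727) = -5.6 dB.

-5.6 dB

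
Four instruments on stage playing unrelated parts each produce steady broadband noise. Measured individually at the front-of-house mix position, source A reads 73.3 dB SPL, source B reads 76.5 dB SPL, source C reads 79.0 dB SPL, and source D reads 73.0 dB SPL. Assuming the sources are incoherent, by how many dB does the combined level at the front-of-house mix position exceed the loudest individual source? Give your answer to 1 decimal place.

3.2 dB

Incoherent sources sum as intensities:
L_total = 10·log₁₀(10^(73.3/10) + 10^(76.5/10) + 10^(79.0/10) + 10^(73.0/10)) = 82.19 dB SPL.
Excess over the loudest (79.0 dB): 82.19 − 79.0 = 3.2 dB.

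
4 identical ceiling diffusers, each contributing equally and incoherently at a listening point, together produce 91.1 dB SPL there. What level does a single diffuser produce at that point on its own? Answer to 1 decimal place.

85.1 dB SPL

4 equal incoherent sources add 10·log₁₀(4) = 6.02 dB over one source.
L_one = 91.1 − 6.02 = 85.1 dB SPL.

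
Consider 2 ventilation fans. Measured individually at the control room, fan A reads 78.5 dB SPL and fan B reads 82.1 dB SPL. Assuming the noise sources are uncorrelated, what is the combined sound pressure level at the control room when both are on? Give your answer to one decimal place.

Add the sources as powers (linear), then convert back to dB:
L_total = 10·log₁₀(10^(78.5/10) + 10^(82.1/10)) = 10·log₁₀(233000000) = 83.7 dB SPL.

83.7 dB SPL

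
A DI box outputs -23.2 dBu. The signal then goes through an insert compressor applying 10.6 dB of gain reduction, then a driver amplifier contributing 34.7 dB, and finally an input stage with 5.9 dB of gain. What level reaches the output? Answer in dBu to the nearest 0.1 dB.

Gain stages sum in dB:
-23.2 − 10.6 + 34.7 + 5.9 = +6.8 dBu.

+6.8 dBu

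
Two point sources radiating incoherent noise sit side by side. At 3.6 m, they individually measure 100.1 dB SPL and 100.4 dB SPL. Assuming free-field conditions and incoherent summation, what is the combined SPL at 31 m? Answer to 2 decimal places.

Combined at 3.6 m: 10·log₁₀(10^(100.1/10)+10^(100.4/10)) = 103.263 dB SPL.
Then apply −20·log₁₀(31/3.6) = -18.701 dB → 84.56 dB SPL.

84.56 dB SPL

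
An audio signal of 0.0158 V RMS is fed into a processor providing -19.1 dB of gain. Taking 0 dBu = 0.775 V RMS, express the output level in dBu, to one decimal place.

Input level: 20·log₁₀(0.0158/0.775) = -33.81 dBu.
Output: -33.81 − 19.1 = -52.9 dBu.

-52.9 dBu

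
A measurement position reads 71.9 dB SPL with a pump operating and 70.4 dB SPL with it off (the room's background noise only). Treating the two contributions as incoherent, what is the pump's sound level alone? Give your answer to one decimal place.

66.6 dB SPL

Background correction is a power subtraction:
L_src = 10·log₁₀(10^(71.9/10) − 10^(70.4/10)) = 10·log₁₀(4523000) = 66.6 dB SPL.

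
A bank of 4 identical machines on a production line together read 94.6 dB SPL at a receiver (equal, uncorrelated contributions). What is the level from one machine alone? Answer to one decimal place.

4 equal incoherent sources add 10·log₁₀(4) = 6.02 dB over one source.
L_one = 94.6 − 6.02 = 88.6 dB SPL.

88.6 dB SPL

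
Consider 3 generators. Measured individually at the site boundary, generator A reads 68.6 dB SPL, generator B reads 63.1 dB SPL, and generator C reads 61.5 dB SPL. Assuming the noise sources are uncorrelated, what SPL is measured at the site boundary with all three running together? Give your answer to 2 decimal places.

70.29 dB SPL

Incoherent sources sum as intensities:
L_total = 10·log₁₀(10^(68.6/10) + 10^(63.1/10) + 10^(61.5/10)) = 10·log₁₀(10700000) = 70.29 dB SPL.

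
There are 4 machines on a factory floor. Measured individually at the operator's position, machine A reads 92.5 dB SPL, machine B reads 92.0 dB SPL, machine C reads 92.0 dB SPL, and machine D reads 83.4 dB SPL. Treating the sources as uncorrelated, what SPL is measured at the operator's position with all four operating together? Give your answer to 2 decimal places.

97.13 dB SPL

Add the sources as powers (linear), then convert back to dB:
L_total = 10·log₁₀(10^(92.5/10) + 10^(92.0/10) + 10^(92.0/10) + 10^(83.4/10)) = 10·log₁₀(5167000000) = 97.13 dB SPL.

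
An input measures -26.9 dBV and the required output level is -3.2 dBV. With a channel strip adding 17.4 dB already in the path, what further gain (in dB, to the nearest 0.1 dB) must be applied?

6.3 dB

The required make-up gain is the shortfall in the dB sum.
G = -3.2 − (-26.9) − 17.4 = 6.3 dB.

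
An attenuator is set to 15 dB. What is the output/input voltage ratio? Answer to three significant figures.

Voltage ratio = 10^(dB/20).
10^(-15/20) = 10^(-0.7500) = 0.178.

0.178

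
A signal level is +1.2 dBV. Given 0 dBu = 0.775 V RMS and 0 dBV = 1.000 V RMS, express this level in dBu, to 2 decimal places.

The offset between the scales is 20·log₁₀(0.775/1.000) = −2.214 dB.
So dBu = +1.2 + 2.214 = +3.41 dBu.

+3.41 dBu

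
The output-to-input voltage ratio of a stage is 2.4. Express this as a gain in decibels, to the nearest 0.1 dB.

For a voltage ratio, dB = 20·log₁₀(V₂/V₁).
20·log₁₀(2.4) = 7.6 dB.

7.6 dB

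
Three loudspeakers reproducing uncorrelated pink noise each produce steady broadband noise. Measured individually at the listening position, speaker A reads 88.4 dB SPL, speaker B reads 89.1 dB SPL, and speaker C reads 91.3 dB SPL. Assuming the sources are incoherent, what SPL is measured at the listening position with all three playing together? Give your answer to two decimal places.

94.55 dB SPL

Uncorrelated sources add in intensity (power), not in dB.
L_total = 10·log₁₀(10^(88.4/10) + 10^(89.1/10) + 10^(91.3/10)) = 10·log₁₀(2854000000) = 94.55 dB SPL.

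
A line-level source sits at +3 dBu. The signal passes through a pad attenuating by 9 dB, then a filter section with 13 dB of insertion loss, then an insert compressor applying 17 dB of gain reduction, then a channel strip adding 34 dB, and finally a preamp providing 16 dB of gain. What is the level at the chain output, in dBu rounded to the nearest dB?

Gain stages sum in dB:
+3 − 9 − 13 − 17 + 34 + 16 = +14 dBu.

+14 dBu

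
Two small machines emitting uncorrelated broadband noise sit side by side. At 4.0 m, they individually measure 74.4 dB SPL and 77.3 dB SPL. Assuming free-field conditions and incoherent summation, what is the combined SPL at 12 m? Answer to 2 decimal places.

Combined at 4.0 m: 10·log₁₀(10^(74.4/10)+10^(77.3/10)) = 79.098 dB SPL.
Then apply −20·log₁₀(12/4.0) = -9.542 dB → 69.56 dB SPL.

69.56 dB SPL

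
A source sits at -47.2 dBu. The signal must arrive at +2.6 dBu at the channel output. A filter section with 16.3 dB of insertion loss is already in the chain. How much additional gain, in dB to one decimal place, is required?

The required make-up gain is the shortfall in the dB sum.
G = +2.6 − (-47.2) + 16.3 = 66.1 dB.

66.1 dB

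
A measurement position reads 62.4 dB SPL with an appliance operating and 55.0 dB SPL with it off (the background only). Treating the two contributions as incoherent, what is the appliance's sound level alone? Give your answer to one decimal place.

61.5 dB SPL

Remove the background by subtracting linear intensities:
L_src = 10·log₁₀(10^(62.4/10) − 10^(55.0/10)) = 10·log₁₀(1422000) = 61.5 dB SPL.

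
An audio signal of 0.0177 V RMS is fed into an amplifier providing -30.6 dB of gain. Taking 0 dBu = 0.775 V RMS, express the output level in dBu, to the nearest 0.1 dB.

Input level: 20·log₁₀(0.0177/0.775) = -32.83 dBu.
Output: -32.83 − 30.6 = -63.4 dBu.

-63.4 dBu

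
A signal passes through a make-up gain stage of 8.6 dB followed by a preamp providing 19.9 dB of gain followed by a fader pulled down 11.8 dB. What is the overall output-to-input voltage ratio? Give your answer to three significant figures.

6.84

Net gain = 8.6 + 19.9 + (−11.8) = 16.7 dB.
Voltage ratio = 10^(16.7/20) = 6.84.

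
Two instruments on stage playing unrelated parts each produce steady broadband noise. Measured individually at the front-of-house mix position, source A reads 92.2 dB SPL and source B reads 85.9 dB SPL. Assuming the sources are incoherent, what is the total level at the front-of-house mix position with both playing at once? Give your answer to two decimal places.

Uncorrelated sources add in intensity (power), not in dB.
L_total = 10·log₁₀(10^(92.2/10) + 10^(85.9/10)) = 10·log₁₀(2049000000) = 93.11 dB SPL.

93.11 dB SPL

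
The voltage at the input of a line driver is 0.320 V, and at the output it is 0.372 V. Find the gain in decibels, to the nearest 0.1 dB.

1.3 dB

Voltage is an amplitude quantity, so gain = 20·log₁₀(V_out/V_in).
20·log₁₀(0.372/0.320) = 20·log₁₀(1.162) = 1.3 dB.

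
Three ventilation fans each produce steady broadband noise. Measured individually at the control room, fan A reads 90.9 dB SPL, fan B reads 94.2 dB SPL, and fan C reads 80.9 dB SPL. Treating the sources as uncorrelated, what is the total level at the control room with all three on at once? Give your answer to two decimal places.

Uncorrelated sources add in intensity (power), not in dB.
L_total = 10·log₁₀(10^(90.9/10) + 10^(94.2/10) + 10^(80.9/10)) = 10·log₁₀(3984000000) = 96.00 dB SPL.

96.00 dB SPL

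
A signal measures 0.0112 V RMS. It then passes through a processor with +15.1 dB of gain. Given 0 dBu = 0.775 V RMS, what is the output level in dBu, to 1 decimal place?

-21.7 dBu

Input level: 20·log₁₀(0.0112/0.775) = -36.80 dBu.
Output: -36.80 + 15.1 = -21.7 dBu.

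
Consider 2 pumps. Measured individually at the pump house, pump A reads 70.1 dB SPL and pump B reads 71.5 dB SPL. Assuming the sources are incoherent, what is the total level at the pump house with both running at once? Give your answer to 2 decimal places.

Incoherent sources sum as intensities:
L_total = 10·log₁₀(10^(70.1/10) + 10^(71.5/10)) = 10·log₁₀(24360000) = 73.87 dB SPL.

73.87 dB SPL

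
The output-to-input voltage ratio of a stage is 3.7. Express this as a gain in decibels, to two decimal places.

Voltage ratio → dB uses the 20·log₁₀ form:
20·log₁₀(3.7) = 11.36 dB.

11.36 dB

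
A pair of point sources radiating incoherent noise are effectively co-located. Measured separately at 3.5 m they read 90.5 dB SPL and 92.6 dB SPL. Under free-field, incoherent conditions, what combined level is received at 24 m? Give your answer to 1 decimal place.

78.0 dB SPL

Combined at 3.5 m: 10·log₁₀(10^(90.5/10)+10^(92.6/10)) = 94.69 dB SPL.
Then apply −20·log₁₀(24/3.5) = -16.72 dB → 78.0 dB SPL.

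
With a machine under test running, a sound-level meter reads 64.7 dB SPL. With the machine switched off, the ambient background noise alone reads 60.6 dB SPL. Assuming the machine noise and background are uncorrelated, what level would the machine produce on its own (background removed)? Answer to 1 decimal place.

62.6 dB SPL

Remove the background by subtracting linear intensities:
L_src = 10·log₁₀(10^(64.7/10) − 10^(60.6/10)) = 10·log₁₀(1803000) = 62.6 dB SPL.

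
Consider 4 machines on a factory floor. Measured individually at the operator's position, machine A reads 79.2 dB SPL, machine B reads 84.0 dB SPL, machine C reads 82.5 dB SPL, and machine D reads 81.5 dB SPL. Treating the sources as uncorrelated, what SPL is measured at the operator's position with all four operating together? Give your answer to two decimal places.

Add the sources as powers (linear), then convert back to dB:
L_total = 10·log₁₀(10^(79.2/10) + 10^(84.0/10) + 10^(82.5/10) + 10^(81.5/10)) = 10·log₁₀(653400000) = 88.15 dB SPL.

88.15 dB SPL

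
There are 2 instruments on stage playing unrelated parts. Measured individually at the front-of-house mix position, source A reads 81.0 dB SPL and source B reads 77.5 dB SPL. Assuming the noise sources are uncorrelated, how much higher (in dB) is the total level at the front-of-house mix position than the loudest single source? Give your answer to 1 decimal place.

1.6 dB

Add the sources as powers (linear), then convert back to dB:
L_total = 10·log₁₀(10^(81.0/10) + 10^(77.5/10)) = 82.60 dB SPL.
Excess over the loudest (81.0 dB): 82.60 − 81.0 = 1.6 dB.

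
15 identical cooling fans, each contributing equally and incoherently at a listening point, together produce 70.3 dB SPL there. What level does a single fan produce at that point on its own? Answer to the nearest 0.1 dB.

15 equal incoherent sources add 10·log₁₀(15) = 11.76 dB over one source.
L_one = 70.3 − 11.76 = 58.5 dB SPL.

58.5 dB SPL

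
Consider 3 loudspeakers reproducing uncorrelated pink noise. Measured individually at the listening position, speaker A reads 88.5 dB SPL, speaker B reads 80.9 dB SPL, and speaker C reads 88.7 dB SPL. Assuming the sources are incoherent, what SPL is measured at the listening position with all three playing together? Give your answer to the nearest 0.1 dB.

Add the sources as powers (linear), then convert back to dB:
L_total = 10·log₁₀(10^(88.5/10) + 10^(80.9/10) + 10^(88.7/10)) = 10·log₁₀(1572000000) = 92.0 dB SPL.

92.0 dB SPL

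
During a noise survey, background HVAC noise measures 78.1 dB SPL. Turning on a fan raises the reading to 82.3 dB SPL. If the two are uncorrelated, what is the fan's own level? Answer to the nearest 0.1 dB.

Subtract intensities: L_src = 10·log₁₀(10^(L_total/10) − 10^(L_bg/10)).
L_src = 10·log₁₀(10^(82.3/10) − 10^(78.1/10)) = 10·log₁₀(105300000) = 80.2 dB SPL.

80.2 dB SPL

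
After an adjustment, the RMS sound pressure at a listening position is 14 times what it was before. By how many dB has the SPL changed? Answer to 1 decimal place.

22.9 dB

SPL change from a pressure ratio uses the 20·log₁₀ form:
20·log₁₀(14) = 22.9 dB.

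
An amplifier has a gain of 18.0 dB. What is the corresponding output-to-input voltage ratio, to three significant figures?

Voltage ratio = 10^(dB/20).
10^(18.0/20) = 10^(0.9000) = 7.94.

7.94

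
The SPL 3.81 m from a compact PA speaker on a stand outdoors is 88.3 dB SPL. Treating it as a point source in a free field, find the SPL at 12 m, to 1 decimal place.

78.3 dB SPL

Free-field point source: level drops by 20·log₁₀ of the distance ratio.
ΔL = −20·log₁₀(12/3.81) = -9.97 dB, so L₂ = 88.3 + (-9.97) = 78.3 dB SPL.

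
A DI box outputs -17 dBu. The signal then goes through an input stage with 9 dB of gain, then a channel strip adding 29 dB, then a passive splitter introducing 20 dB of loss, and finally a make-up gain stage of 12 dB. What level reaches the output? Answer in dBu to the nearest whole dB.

+13 dBu

Gain stages sum in dB:
-17 + 9 + 29 − 20 + 12 = +13 dBu.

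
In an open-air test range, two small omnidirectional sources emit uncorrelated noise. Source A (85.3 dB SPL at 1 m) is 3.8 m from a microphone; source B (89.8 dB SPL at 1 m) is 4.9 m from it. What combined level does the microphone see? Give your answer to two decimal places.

78.01 dB SPL

At the listener: L_A = 85.3 − 20·log₁₀(3.8) = 73.704 dB; L_B = 89.8 − 20·log₁₀(4.9) = 75.996 dB.
Combined: 10·log₁₀(10^(73.704/10)+10^(75.996/10)) = 78.01 dB SPL.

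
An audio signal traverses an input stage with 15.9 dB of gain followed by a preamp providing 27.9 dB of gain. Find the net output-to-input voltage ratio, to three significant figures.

155

Net gain = 15.9 + 27.9 = 43.8 dB.
Voltage ratio = 10^(43.8/20) = 155.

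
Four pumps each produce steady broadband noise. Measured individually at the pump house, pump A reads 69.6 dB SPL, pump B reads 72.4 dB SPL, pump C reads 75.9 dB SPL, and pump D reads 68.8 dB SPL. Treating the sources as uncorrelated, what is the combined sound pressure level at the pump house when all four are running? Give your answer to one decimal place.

78.6 dB SPL

Add the sources as powers (linear), then convert back to dB:
L_total = 10·log₁₀(10^(69.6/10) + 10^(72.4/10) + 10^(75.9/10) + 10^(68.8/10)) = 10·log₁₀(72990000) = 78.6 dB SPL.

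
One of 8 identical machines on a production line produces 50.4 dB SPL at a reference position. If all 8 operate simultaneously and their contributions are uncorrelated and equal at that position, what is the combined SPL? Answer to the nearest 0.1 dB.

59.4 dB SPL

8 equal incoherent sources raise the level by 10·log₁₀(8) = 9.03 dB.
L_total = 50.4 + 9.03 = 59.4 dB SPL.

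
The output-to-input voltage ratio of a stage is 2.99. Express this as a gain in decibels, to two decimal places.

For a voltage ratio, dB = 20·log₁₀(V₂/V₁).
20·log₁₀(2.99) = 9.51 dB.

9.51 dB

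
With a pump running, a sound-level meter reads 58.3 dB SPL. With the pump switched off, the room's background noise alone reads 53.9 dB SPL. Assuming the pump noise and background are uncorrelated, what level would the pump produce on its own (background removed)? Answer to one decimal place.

Remove the background by subtracting linear intensities:
L_src = 10·log₁₀(10^(58.3/10) − 10^(53.9/10)) = 10·log₁₀(430600) = 56.3 dB SPL.

56.3 dB SPL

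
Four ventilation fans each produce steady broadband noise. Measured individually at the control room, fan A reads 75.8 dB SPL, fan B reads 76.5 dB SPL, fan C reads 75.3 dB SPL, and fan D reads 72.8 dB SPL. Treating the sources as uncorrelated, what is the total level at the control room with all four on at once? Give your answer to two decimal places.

Incoherent sources sum as intensities:
L_total = 10·log₁₀(10^(75.8/10) + 10^(76.5/10) + 10^(75.3/10) + 10^(72.8/10)) = 10·log₁₀(135600000) = 81.32 dB SPL.

81.32 dB SPL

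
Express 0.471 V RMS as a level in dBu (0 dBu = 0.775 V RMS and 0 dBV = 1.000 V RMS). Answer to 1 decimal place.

dBu = 20·log₁₀(V / 0.775 V).
20·log₁₀(0.471/0.775) = -4.3 dBu.

-4.3 dBu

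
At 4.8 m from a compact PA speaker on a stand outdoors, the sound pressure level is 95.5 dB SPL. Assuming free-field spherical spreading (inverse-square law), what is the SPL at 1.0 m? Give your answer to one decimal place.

109.1 dB SPL

Inverse-square spreading gives ΔL = −20·log₁₀(d₂/d₁).
ΔL = −20·log₁₀(1.0/4.8) = 13.62 dB, so L₂ = 95.5 + (13.62) = 109.1 dB SPL.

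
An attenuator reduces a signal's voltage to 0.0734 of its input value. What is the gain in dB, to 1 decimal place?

-22.7 dB

For a voltage ratio, dB = 20·log₁₀(V₂/V₁).
20·log₁₀(0.0734) = -22.7 dB.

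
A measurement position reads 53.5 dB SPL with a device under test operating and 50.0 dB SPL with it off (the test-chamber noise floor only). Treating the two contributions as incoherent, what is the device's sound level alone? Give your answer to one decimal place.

50.9 dB SPL

Background correction is a power subtraction:
L_src = 10·log₁₀(10^(53.5/10) − 10^(50.0/10)) = 10·log₁₀(123900) = 50.9 dB SPL.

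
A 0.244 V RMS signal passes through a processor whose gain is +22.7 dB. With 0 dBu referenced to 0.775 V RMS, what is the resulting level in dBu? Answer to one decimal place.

+12.7 dBu

Input level: 20·log₁₀(0.244/0.775) = -10.04 dBu.
Output: -10.04 + 22.7 = +12.7 dBu.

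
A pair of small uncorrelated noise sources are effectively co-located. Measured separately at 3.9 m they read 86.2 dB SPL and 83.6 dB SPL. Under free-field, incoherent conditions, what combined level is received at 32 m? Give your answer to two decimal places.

Combined at 3.9 m: 10·log₁₀(10^(86.2/10)+10^(83.6/10)) = 88.102 dB SPL.
Then apply −20·log₁₀(32/3.9) = -18.282 dB → 69.82 dB SPL.

69.82 dB SPL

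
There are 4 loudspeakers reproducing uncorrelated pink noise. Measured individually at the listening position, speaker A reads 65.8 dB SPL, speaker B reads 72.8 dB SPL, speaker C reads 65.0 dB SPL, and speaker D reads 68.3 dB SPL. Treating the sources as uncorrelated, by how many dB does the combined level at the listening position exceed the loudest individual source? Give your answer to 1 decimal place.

2.4 dB

Add the sources as powers (linear), then convert back to dB:
L_total = 10·log₁₀(10^(65.8/10) + 10^(72.8/10) + 10^(65.0/10) + 10^(68.3/10)) = 75.16 dB SPL.
Excess over the loudest (72.8 dB): 75.16 − 72.8 = 2.4 dB.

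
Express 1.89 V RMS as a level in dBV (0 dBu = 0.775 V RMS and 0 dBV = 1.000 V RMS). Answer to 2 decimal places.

+5.53 dBV

dBV = 20·log₁₀(V / 1.000 V).
20·log₁₀(1.89/1.000) = +5.53 dBV.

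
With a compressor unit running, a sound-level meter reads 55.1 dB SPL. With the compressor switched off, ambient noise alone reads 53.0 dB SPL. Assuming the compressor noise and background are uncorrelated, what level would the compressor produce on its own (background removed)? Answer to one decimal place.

Background correction is a power subtraction:
L_src = 10·log₁₀(10^(55.1/10) − 10^(53.0/10)) = 10·log₁₀(124100) = 50.9 dB SPL.

50.9 dB SPL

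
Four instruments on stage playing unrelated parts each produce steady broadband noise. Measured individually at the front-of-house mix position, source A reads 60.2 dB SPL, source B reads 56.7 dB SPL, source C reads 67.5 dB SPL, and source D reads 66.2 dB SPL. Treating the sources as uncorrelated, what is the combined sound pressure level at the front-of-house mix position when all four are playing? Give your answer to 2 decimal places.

Incoherent sources sum as intensities:
L_total = 10·log₁₀(10^(60.2/10) + 10^(56.7/10) + 10^(67.5/10) + 10^(66.2/10)) = 10·log₁₀(11310000) = 70.53 dB SPL.

70.53 dB SPL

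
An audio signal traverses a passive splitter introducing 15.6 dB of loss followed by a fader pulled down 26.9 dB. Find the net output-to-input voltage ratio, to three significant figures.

0.00750

Net gain = (−15.6) + (−26.9) = -42.5 dB.
Voltage ratio = 10^(-42.5/20) = 0.00750.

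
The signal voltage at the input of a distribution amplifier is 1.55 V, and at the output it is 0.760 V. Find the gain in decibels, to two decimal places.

For a voltage ratio, dB = 20·log₁₀(V₂/V₁).
20·log₁₀(0.760/1.55) = 20·log₁₀(0.4903) = -6.19 dB.

-6.19 dB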